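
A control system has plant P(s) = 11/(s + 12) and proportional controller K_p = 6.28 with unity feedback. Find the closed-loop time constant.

Closed-loop transfer function: T(s) = K_p·P(s)/(1 + K_p·P(s)) = 69.08/(s + 12 + 69.08) = 69.08/(s + 81.08).
Time constant τ = 1/81.08 = 0.0123 s.

τ = 0.0123 s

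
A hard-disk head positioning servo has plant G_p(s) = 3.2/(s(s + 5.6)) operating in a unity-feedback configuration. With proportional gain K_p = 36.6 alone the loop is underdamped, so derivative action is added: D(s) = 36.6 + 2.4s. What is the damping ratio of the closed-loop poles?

ζ = 0.614

Forward path: (36.6 + 2.4s)·3.2/(s(s+5.6)). The closed-loop characteristic equation is s² + (5.6 + 3.2·2.4)s + 3.2·36.6 = 0.
That is s² + 13.28s + 117.1 = 0, so ω_n = 10.82 rad/s and ζ = 13.28/(2·10.82) = 0.6136.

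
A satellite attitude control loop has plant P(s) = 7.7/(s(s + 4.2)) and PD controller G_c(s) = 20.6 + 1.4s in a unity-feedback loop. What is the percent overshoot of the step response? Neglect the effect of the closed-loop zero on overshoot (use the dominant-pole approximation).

Forward path: (20.6 + 1.4s)·7.7/(s(s+4.2)). The closed-loop characteristic equation is s² + (4.2 + 7.7·1.4)s + 7.7·20.6 = 0.
That is s² + 14.98s + 158.6 = 0, so ω_n = 12.59 rad/s and ζ = 14.98/(2·12.59) = 0.5947.
%OS = 100·exp(−πζ/√(1−ζ²)) = 9.79%.

9.79%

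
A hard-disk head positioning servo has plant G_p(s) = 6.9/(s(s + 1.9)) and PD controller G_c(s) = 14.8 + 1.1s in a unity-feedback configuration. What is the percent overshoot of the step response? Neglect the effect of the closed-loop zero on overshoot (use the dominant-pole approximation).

18.8%

Forward path: (14.8 + 1.1s)·6.9/(s(s+1.9)). The closed-loop characteristic equation is s² + (1.9 + 6.9·1.1)s + 6.9·14.8 = 0.
That is s² + 9.49s + 102.1 = 0, so ω_n = 10.11 rad/s and ζ = 9.49/(2·10.11) = 0.4695.
%OS = 100·exp(−πζ/√(1−ζ²)) = 18.8%.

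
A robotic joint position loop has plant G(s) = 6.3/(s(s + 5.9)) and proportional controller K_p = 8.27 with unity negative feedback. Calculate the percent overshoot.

The closed-loop denominator s² + 5.9s + 52.1 gives ω_n = √52.1 = 7.218 and ζ = 5.9/(2ω_n) = 0.4087.
%OS = 100·exp(−πζ/√(1−ζ²)) = 100·exp(−π·0.4087/√0.833) = 24.5%.

24.5%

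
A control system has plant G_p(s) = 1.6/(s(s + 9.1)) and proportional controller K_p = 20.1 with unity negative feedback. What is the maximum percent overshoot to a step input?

Closed-loop characteristic equation: s² + 9.1s + 32.16 = 0, so ω_n = 5.671 rad/s and ζ = 9.1/(2·5.671) = 0.8023.
%OS = 100·exp(−πζ/√(1−ζ²)) = 100·exp(−π·0.8023/√0.3563) = 1.47%.

1.47%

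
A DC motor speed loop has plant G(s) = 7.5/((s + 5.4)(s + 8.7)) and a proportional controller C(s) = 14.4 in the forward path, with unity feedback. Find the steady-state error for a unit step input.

The loop is type 0. Static position error constant K_pos = C(0)·G(0) = 14.4·0.1596 = 2.299.
Steady-state error to a unit step: e_ss = 1/(1+K_pos) = 1/3.299 = 0.303.

0.303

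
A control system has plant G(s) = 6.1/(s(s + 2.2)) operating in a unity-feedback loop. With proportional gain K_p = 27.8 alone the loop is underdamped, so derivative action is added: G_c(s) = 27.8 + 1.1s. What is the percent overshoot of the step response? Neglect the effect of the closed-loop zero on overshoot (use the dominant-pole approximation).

Forward path: (27.8 + 1.1s)·6.1/(s(s+2.2)). The closed-loop characteristic equation is s² + (2.2 + 6.1·1.1)s + 6.1·27.8 = 0.
That is s² + 8.91s + 169.6 = 0, so ω_n = 13.02 rad/s and ζ = 8.91/(2·13.02) = 0.3421.
%OS = 100·exp(−πζ/√(1−ζ²)) = 31.9%.

31.9%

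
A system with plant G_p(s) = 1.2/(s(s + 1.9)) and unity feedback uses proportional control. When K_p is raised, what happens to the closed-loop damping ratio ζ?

decrease

ζ = 1.9/(2√(1.2K_p)); increasing K_p raises the denominator, so ζ falls.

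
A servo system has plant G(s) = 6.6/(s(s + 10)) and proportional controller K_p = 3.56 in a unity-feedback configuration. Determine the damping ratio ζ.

With unity feedback the closed-loop characteristic equation is s² + 10s + 3.56·6.6 = s² + 10s + 23.5 = 0.
Matching s² + 2ζω_n s + ω_n²: ω_n = √23.5 = 4.847 rad/s and 2ζω_n = 10, so ζ = 10/(2·4.847) = 1.03.

ζ = 1.03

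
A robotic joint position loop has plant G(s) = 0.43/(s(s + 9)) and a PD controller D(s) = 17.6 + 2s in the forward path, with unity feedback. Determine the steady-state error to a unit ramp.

1.19

The loop has one pole at the origin (type 1). Velocity error constant K_v = lim_{s→0} s·D(s)G(s) = 17.6·0.43/9 = 0.8409.
Steady-state error to a unit ramp: e_ss = 1/K_v = 1.19.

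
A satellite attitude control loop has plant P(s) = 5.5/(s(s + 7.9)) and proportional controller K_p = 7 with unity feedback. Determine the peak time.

Closed-loop characteristic equation: s² + 7.9s + 38.5 = 0, so ω_n = 6.205 rad/s and ζ = 7.9/(2·6.205) = 0.6366.
Damped frequency ω_d = ω_n√(1−ζ²) = 4.785 rad/s, so peak time T_p = π/ω_d = 0.657 s.

T_p = 0.657 s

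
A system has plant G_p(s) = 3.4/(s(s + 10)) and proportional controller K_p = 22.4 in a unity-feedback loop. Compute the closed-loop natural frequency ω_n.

ω_n = 8.73 rad/s

The closed-loop denominator is s(s+10) + 22.4·3.4 = s² + 10s + 76.16.
So ω_n² = 76.16 ⇒ ω_n = 8.727 rad/s, and ζ = 10/(2ω_n) = 0.573.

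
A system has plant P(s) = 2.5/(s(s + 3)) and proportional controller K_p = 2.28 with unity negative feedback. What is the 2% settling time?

T_s ≈ 2.67 s

Closed-loop characteristic equation: s² + 3s + 5.7 = 0, so ω_n = 2.387 rad/s and ζ = 3/(2·2.387) = 0.6283.
2% settling time T_s ≈ 4/(ζω_n) = 4/1.5 = 2.67 s.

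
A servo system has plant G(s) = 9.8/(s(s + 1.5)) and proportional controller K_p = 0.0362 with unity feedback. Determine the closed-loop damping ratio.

ζ = 1.26

The closed-loop denominator is s(s+1.5) + 0.0362·9.8 = s² + 1.5s + 0.3548.
So ω_n² = 0.3548 ⇒ ω_n = 0.5956 rad/s, and ζ = 1.5/(2ω_n) = 1.26.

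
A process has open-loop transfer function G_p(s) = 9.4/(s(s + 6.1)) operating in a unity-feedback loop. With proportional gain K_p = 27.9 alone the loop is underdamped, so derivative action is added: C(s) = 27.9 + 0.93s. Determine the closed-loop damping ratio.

Forward path: (27.9 + 0.93s)·9.4/(s(s+6.1)). The closed-loop characteristic equation is s² + (6.1 + 9.4·0.93)s + 9.4·27.9 = 0.
That is s² + 14.84s + 262.3 = 0, so ω_n = 16.19 rad/s and ζ = 14.84/(2·16.19) = 0.4582.

ζ = 0.458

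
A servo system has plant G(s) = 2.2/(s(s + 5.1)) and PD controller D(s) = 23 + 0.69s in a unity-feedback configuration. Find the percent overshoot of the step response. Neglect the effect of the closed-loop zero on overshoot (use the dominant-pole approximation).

Forward path: (23 + 0.69s)·2.2/(s(s+5.1)). The closed-loop characteristic equation is s² + (5.1 + 2.2·0.69)s + 2.2·23 = 0.
That is s² + 6.618s + 50.6 = 0, so ω_n = 7.113 rad/s and ζ = 6.618/(2·7.113) = 0.4652.
%OS = 100·exp(−πζ/√(1−ζ²)) = 19.2%.

19.2%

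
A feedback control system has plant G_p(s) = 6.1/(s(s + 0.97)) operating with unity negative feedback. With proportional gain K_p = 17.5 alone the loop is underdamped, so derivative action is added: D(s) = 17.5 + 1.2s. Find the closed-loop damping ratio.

Forward path: (17.5 + 1.2s)·6.1/(s(s+0.97)). The closed-loop characteristic equation is s² + (0.97 + 6.1·1.2)s + 6.1·17.5 = 0.
That is s² + 8.29s + 106.8 = 0, so ω_n = 10.33 rad/s and ζ = 8.29/(2·10.33) = 0.4012.

ζ = 0.401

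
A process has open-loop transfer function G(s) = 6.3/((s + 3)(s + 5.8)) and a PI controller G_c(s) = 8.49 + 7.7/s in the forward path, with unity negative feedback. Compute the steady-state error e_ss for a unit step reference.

The open loop G_c(s)G(s) has a pole at the origin (type 1), so the static position error constant is infinite and e_ss = 1/(1+∞) = 0.

0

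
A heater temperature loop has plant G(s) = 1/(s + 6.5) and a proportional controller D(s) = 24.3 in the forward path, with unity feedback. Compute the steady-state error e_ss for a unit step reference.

The loop is type 0. Static position error constant K_pos = D(0)·G(0) = 24.3·0.1538 = 3.738.
Steady-state error to a unit step: e_ss = 1/(1+K_pos) = 1/4.738 = 0.211.

0.211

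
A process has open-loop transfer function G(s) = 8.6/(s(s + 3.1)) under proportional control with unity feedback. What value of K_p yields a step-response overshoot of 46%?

From %OS = 100·exp(−πζ/√(1−ζ²)) = 46%, ζ = −ln(0.46)/√(π²+ln²(0.46)) = 0.24.
Characteristic equation s² + 3.1s + 8.6K_p = 0 gives ζ = 3.1/(2√(8.6K_p)).
Setting ζ = 0.24: √(8.6K_p) = 3.1/(2·0.24) = 6.46, so K_p = 41.73/8.6 = 4.85.

K_p = 4.85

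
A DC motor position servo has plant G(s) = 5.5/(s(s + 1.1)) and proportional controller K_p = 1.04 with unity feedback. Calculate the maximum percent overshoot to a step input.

Closed-loop characteristic equation: s² + 1.1s + 5.72 = 0, so ω_n = 2.392 rad/s and ζ = 1.1/(2·2.392) = 0.23.
%OS = 100·exp(−πζ/√(1−ζ²)) = 100·exp(−π·0.23/√0.9471) = 47.6%.

47.6%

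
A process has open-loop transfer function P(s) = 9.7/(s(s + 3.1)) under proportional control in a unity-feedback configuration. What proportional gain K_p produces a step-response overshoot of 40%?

From %OS = 100·exp(−πζ/√(1−ζ²)) = 40%, ζ = −ln(0.4)/√(π²+ln²(0.4)) = 0.28.
Characteristic equation s² + 3.1s + 9.7K_p = 0 gives ζ = 3.1/(2√(9.7K_p)).
Setting ζ = 0.28: √(9.7K_p) = 3.1/(2·0.28) = 5.536, so K_p = 30.64/9.7 = 3.16.

K_p = 3.16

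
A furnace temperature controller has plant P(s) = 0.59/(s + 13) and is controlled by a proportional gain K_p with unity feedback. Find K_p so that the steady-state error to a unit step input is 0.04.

For a type-0 loop with proportional control, e_ss = 1/(1 + K_p·P(0)).
P(0) = 0.04538. Require 1/(1 + K_p·0.04538) = 0.04, so 1 + 0.04538·K_p = 25.
K_p = (25 − 1)/0.04538 = 529.

K_p = 529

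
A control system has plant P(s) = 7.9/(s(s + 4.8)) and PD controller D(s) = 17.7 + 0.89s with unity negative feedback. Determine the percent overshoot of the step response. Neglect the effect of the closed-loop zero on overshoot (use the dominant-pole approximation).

Forward path: (17.7 + 0.89s)·7.9/(s(s+4.8)). The closed-loop characteristic equation is s² + (4.8 + 7.9·0.89)s + 7.9·17.7 = 0.
That is s² + 11.83s + 139.8 = 0, so ω_n = 11.82 rad/s and ζ = 11.83/(2·11.82) = 0.5003.
%OS = 100·exp(−πζ/√(1−ζ²)) = 16.3%.

16.3%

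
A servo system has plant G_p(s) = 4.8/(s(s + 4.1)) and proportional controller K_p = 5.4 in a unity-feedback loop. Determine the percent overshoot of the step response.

From 1 + K_pG_p(s) = 0: s² + 4.1s + 25.92 = 0 ⇒ ω_n = 5.091, ζ = 0.4027.
%OS = 100·exp(−πζ/√(1−ζ²)) = 100·exp(−π·0.4027/√0.8379) = 25.1%.

25.1%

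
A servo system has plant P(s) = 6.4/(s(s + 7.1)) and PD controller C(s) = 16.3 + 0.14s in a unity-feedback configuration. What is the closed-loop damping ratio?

Forward path: (16.3 + 0.14s)·6.4/(s(s+7.1)). The closed-loop characteristic equation is s² + (7.1 + 6.4·0.14)s + 6.4·16.3 = 0.
That is s² + 7.996s + 104.3 = 0, so ω_n = 10.21 rad/s and ζ = 7.996/(2·10.21) = 0.3914.

ζ = 0.391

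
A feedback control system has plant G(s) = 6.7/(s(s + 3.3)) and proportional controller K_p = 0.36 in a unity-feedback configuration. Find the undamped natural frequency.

1 + K_p·G(s) = 0 gives s² + 3.3s + 2.412 = 0.
Matching s² + 2ζω_n s + ω_n²: ω_n = √2.412 = 1.553 rad/s and 2ζω_n = 3.3, so ζ = 3.3/(2·1.553) = 1.06.

ω_n = 1.55 rad/s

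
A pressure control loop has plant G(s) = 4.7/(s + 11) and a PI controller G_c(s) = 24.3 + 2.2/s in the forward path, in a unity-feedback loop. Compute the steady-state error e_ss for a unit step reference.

The open loop G_c(s)G(s) has a pole at the origin (type 1), so the static position error constant is infinite and e_ss = 1/(1+∞) = 0.

0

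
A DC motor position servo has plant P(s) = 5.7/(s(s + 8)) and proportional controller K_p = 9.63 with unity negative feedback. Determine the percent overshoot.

Closed-loop characteristic equation: s² + 8s + 54.89 = 0, so ω_n = 7.409 rad/s and ζ = 8/(2·7.409) = 0.5399.
%OS = 100·exp(−πζ/√(1−ζ²)) = 100·exp(−π·0.5399/√0.7085) = 13.3%.

13.3%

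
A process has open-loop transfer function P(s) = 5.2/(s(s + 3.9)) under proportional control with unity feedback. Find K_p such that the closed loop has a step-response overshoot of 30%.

K_p = 5.71

From %OS = 100·exp(−πζ/√(1−ζ²)) = 30%, ζ = −ln(0.3)/√(π²+ln²(0.3)) = 0.3579.
Characteristic equation s² + 3.9s + 5.2K_p = 0 gives ζ = 3.9/(2√(5.2K_p)).
Setting ζ = 0.3579: √(5.2K_p) = 3.9/(2·0.3579) = 5.449, so K_p = 29.69/5.2 = 5.71.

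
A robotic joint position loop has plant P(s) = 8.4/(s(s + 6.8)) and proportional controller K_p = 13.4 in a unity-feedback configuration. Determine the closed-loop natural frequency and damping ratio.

The closed-loop denominator is s(s+6.8) + 13.4·8.4 = s² + 6.8s + 112.6.
So ω_n² = 112.6 ⇒ ω_n = 10.61 rad/s, and ζ = 6.8/(2ω_n) = 0.32.

ω_n = 10.6 rad/s, ζ = 0.32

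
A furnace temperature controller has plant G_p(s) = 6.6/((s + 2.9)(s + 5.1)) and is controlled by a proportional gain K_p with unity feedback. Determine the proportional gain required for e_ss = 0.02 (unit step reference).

The loop is type 0, so e_ss(step) = 1/(1 + K_pos) with K_pos = K_p·G_p(0).
G_p(0) = 0.4462. Require 1/(1 + K_p·0.4462) = 0.02, so 1 + 0.4462·K_p = 50.
K_p = (50 − 1)/0.4462 = 110.

K_p = 110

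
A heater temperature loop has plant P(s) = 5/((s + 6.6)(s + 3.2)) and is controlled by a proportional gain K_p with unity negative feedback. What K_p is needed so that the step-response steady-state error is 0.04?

K_p = 101

For a type-0 loop with proportional control, e_ss = 1/(1 + K_p·P(0)).
P(0) = 0.2367. Require 1/(1 + K_p·0.2367) = 0.04, so 1 + 0.2367·K_p = 25.
K_p = (25 − 1)/0.2367 = 101.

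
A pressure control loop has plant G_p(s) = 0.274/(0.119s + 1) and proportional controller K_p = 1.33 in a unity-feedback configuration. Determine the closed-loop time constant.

τ = 0.0872 s

Closed loop: T(s) = K_p·G_p/(1+K_p·G_p) = 0.3644/(0.119s + 1 + 0.3644), with pole at s = −(1 + 0.3644)/0.119 = −11.47.
Closed-loop time constant τ = 1/11.47 = 0.0872 s.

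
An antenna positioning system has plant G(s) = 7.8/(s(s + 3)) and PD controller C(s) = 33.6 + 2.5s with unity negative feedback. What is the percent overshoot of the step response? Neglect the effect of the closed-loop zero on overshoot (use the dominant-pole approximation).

Forward path: (33.6 + 2.5s)·7.8/(s(s+3)). The closed-loop characteristic equation is s² + (3 + 7.8·2.5)s + 7.8·33.6 = 0.
That is s² + 22.5s + 262.1 = 0, so ω_n = 16.19 rad/s and ζ = 22.5/(2·16.19) = 0.6949.
%OS = 100·exp(−πζ/√(1−ζ²)) = 4.8%.

4.8%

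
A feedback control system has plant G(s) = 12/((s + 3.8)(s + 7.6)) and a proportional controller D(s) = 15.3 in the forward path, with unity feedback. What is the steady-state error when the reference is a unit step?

0.136

The loop is type 0. Static position error constant K_pos = D(0)·G(0) = 15.3·0.4155 = 6.357.
Steady-state error to a unit step: e_ss = 1/(1+K_pos) = 1/7.357 = 0.136.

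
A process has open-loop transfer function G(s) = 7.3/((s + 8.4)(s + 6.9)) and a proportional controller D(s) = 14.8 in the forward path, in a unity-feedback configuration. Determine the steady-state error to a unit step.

The loop is type 0. Static position error constant K_pos = D(0)·G(0) = 14.8·0.1259 = 1.864.
Steady-state error to a unit step: e_ss = 1/(1+K_pos) = 1/2.864 = 0.349.

0.349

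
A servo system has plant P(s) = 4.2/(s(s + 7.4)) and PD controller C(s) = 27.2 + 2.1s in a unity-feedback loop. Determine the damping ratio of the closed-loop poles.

Forward path: (27.2 + 2.1s)·4.2/(s(s+7.4)). The closed-loop characteristic equation is s² + (7.4 + 4.2·2.1)s + 4.2·27.2 = 0.
That is s² + 16.22s + 114.2 = 0, so ω_n = 10.69 rad/s and ζ = 16.22/(2·10.69) = 0.7588.

ζ = 0.759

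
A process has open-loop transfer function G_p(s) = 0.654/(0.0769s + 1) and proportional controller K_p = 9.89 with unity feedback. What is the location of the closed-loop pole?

Closed loop: T(s) = K_p·G_p/(1+K_p·G_p) = 6.468/(0.0769s + 1 + 6.468), with pole at s = −(1 + 6.468)/0.0769 = −97.11.

s = -97.11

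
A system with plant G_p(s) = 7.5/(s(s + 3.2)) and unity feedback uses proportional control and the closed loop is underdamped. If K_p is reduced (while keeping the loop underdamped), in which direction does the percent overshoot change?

ζ = 3.2/(2√(7.5K_p)) rises as K_p falls; higher damping means less overshoot.

decrease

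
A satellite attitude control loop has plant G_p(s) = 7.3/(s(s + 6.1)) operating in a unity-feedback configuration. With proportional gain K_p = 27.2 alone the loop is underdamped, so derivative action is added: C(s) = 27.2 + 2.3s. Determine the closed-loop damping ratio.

ζ = 0.812

Forward path: (27.2 + 2.3s)·7.3/(s(s+6.1)). The closed-loop characteristic equation is s² + (6.1 + 7.3·2.3)s + 7.3·27.2 = 0.
That is s² + 22.89s + 198.6 = 0, so ω_n = 14.09 rad/s and ζ = 22.89/(2·14.09) = 0.8122.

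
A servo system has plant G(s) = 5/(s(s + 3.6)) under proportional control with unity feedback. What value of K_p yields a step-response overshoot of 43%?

From %OS = 100·exp(−πζ/√(1−ζ²)) = 43%, ζ = −ln(0.43)/√(π²+ln²(0.43)) = 0.2594.
Characteristic equation s² + 3.6s + 5K_p = 0 gives ζ = 3.6/(2√(5K_p)).
Setting ζ = 0.2594: √(5K_p) = 3.6/(2·0.2594) = 6.938, so K_p = 48.13/5 = 9.63.

K_p = 9.63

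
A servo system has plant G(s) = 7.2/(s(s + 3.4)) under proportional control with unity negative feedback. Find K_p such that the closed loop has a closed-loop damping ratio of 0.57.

K_p = 1.24

Closed-loop characteristic equation: s² + 3.4s + K_p·7.2 = 0.
So ω_n = √(7.2K_p) and 2ζω_n = 3.4, giving ζ = 3.4/(2√(7.2K_p)).
Setting ζ = 0.57: √(7.2K_p) = 3.4/(2·0.57) = 2.982, so K_p = 8.895/7.2 = 1.24.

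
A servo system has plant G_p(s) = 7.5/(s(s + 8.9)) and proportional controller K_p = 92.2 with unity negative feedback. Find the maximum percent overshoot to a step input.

58.3%

From 1 + K_pG_p(s) = 0: s² + 8.9s + 691.5 = 0 ⇒ ω_n = 26.3, ζ = 0.1692.
%OS = 100·exp(−πζ/√(1−ζ²)) = 100·exp(−π·0.1692/√0.9714) = 58.3%.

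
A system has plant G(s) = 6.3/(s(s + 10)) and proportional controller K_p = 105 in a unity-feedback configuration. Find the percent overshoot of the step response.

53.7%

From 1 + K_pG(s) = 0: s² + 10s + 661.5 = 0 ⇒ ω_n = 25.72, ζ = 0.1944.
%OS = 100·exp(−πζ/√(1−ζ²)) = 100·exp(−π·0.1944/√0.9622) = 53.7%.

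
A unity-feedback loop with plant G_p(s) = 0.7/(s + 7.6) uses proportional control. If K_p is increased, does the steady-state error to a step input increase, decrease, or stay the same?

decrease

The position error constant K_pos = K_p·G_p(0) grows with K_p, and e_ss = 1/(1+K_pos) falls.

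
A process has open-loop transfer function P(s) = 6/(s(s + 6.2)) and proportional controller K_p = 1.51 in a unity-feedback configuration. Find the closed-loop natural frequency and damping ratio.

ω_n = 3.01 rad/s, ζ = 1.03

1 + K_p·P(s) = 0 gives s² + 6.2s + 9.06 = 0.
So ω_n² = 9.06 ⇒ ω_n = 3.01 rad/s, and ζ = 6.2/(2ω_n) = 1.03.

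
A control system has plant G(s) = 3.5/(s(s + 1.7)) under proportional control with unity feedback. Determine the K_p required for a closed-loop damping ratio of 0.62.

Closed-loop characteristic equation: s² + 1.7s + K_p·3.5 = 0.
So ω_n = √(3.5K_p) and 2ζω_n = 1.7, giving ζ = 1.7/(2√(3.5K_p)).
Setting ζ = 0.62: √(3.5K_p) = 1.7/(2·0.62) = 1.371, so K_p = 1.88/3.5 = 0.537.

K_p = 0.537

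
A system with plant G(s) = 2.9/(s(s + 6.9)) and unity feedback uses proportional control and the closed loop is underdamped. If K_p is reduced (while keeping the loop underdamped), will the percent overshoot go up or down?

decrease

ζ = 6.9/(2√(2.9K_p)) rises as K_p falls; higher damping means less overshoot.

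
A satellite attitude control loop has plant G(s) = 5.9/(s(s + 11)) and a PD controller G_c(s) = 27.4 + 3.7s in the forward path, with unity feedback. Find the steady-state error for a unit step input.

The open loop G_c(s)G(s) has a pole at the origin (type 1), so the static position error constant is infinite and e_ss = 1/(1+∞) = 0.

0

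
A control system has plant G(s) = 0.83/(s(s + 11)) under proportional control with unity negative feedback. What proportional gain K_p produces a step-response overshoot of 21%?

From %OS = 100·exp(−πζ/√(1−ζ²)) = 21%, ζ = −ln(0.21)/√(π²+ln²(0.21)) = 0.4449.
Characteristic equation s² + 11s + 0.83K_p = 0 gives ζ = 11/(2√(0.83K_p)).
Setting ζ = 0.4449: √(0.83K_p) = 11/(2·0.4449) = 12.36, so K_p = 152.8/0.83 = 184.

K_p = 184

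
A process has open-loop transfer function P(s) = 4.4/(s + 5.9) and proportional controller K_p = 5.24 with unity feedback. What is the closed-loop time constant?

Closed-loop transfer function: T(s) = K_p·P(s)/(1 + K_p·P(s)) = 23.06/(s + 5.9 + 23.06) = 23.06/(s + 28.96).
Time constant τ = 1/28.96 = 0.0345 s.

τ = 0.0345 s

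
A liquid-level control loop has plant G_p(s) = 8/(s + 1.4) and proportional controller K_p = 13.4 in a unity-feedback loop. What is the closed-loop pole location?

Closed-loop transfer function: T(s) = K_p·G_p(s)/(1 + K_p·G_p(s)) = 107.2/(s + 1.4 + 107.2) = 107.2/(s + 108.6).
The closed-loop pole is at s = −108.6.

s = -108.6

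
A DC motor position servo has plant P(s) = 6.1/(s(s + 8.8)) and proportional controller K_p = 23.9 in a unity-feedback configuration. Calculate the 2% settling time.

Closed-loop characteristic equation: s² + 8.8s + 145.8 = 0, so ω_n = 12.07 rad/s and ζ = 8.8/(2·12.07) = 0.3644.
2% settling time T_s ≈ 4/(ζω_n) = 4/4.4 = 0.909 s.

T_s ≈ 0.909 s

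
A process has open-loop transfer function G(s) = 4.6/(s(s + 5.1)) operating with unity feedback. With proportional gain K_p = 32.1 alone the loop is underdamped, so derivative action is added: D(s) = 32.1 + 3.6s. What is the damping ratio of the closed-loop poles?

Forward path: (32.1 + 3.6s)·4.6/(s(s+5.1)). The closed-loop characteristic equation is s² + (5.1 + 4.6·3.6)s + 4.6·32.1 = 0.
That is s² + 21.66s + 147.7 = 0, so ω_n = 12.15 rad/s and ζ = 21.66/(2·12.15) = 0.8912.

ζ = 0.891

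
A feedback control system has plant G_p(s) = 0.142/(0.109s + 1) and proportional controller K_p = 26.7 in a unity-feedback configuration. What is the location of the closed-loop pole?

s = -43.96

Closed loop: T(s) = K_p·G_p/(1+K_p·G_p) = 3.791/(0.109s + 1 + 3.791), with pole at s = −(1 + 3.791)/0.109 = −43.96.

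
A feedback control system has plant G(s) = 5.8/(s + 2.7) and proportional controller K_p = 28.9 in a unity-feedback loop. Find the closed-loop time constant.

τ = 0.00587 s

Closed-loop transfer function: T(s) = K_p·G(s)/(1 + K_p·G(s)) = 167.6/(s + 2.7 + 167.6) = 167.6/(s + 170.3).
Time constant τ = 1/170.3 = 0.00587 s.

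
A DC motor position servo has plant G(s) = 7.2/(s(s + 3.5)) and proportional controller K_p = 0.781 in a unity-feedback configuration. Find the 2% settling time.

The closed-loop denominator s² + 3.5s + 5.623 gives ω_n = √5.623 = 2.371 and ζ = 3.5/(2ω_n) = 0.738.
2% settling time T_s ≈ 4/(ζω_n) = 4/1.75 = 2.29 s.

T_s ≈ 2.29 s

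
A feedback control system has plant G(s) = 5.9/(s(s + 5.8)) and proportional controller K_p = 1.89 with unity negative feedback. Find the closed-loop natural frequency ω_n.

ω_n = 3.34 rad/s

With unity feedback the closed-loop characteristic equation is s² + 5.8s + 1.89·5.9 = s² + 5.8s + 11.15 = 0.
Matching s² + 2ζω_n s + ω_n²: ω_n = √11.15 = 3.339 rad/s and 2ζω_n = 5.8, so ζ = 5.8/(2·3.339) = 0.868.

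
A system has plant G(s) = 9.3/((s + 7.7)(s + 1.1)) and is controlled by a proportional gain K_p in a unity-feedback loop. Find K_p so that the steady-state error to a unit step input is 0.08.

The loop is type 0, so e_ss(step) = 1/(1 + K_pos) with K_pos = K_p·G(0).
G(0) = 1.098. Require 1/(1 + K_p·1.098) = 0.08, so 1 + 1.098·K_p = 12.5.
K_p = (12.5 − 1)/1.098 = 10.5.

K_p = 10.5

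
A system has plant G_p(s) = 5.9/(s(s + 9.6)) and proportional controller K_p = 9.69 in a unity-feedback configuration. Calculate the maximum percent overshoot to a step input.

The closed-loop denominator s² + 9.6s + 57.17 gives ω_n = √57.17 = 7.561 and ζ = 9.6/(2ω_n) = 0.6348.
%OS = 100·exp(−πζ/√(1−ζ²)) = 100·exp(−π·0.6348/√0.597) = 7.57%.

7.57%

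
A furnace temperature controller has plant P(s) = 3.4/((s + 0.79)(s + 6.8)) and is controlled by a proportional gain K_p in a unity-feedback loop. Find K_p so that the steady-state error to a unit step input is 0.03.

K_p = 51.1

For a type-0 loop with proportional control, e_ss = 1/(1 + K_p·P(0)).
P(0) = 0.6329. Require 1/(1 + K_p·0.6329) = 0.03, so 1 + 0.6329·K_p = 33.33.
K_p = (33.33 − 1)/0.6329 = 51.1.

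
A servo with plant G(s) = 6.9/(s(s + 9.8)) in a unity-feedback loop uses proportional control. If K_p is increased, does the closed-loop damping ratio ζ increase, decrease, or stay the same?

decrease

ζ = 9.8/(2√(6.9K_p)); increasing K_p raises the denominator, so ζ falls.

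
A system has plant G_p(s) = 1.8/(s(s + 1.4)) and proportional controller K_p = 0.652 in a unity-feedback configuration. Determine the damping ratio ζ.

With unity feedback the closed-loop characteristic equation is s² + 1.4s + 0.652·1.8 = s² + 1.4s + 1.174 = 0.
So ω_n² = 1.174 ⇒ ω_n = 1.083 rad/s, and ζ = 1.4/(2ω_n) = 0.646.

ζ = 0.646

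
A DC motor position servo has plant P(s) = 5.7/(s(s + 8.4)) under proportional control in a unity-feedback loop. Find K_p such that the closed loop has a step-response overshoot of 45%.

K_p = 51

From %OS = 100·exp(−πζ/√(1−ζ²)) = 45%, ζ = −ln(0.45)/√(π²+ln²(0.45)) = 0.2463.
Characteristic equation s² + 8.4s + 5.7K_p = 0 gives ζ = 8.4/(2√(5.7K_p)).
Setting ζ = 0.2463: √(5.7K_p) = 8.4/(2·0.2463) = 17.05, so K_p = 290.7/5.7 = 51.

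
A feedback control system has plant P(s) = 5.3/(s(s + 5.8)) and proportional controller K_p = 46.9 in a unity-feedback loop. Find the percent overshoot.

55.5%

The closed-loop denominator s² + 5.8s + 248.6 gives ω_n = √248.6 = 15.77 and ζ = 5.8/(2ω_n) = 0.1839.
%OS = 100·exp(−πζ/√(1−ζ²)) = 100·exp(−π·0.1839/√0.9662) = 55.5%.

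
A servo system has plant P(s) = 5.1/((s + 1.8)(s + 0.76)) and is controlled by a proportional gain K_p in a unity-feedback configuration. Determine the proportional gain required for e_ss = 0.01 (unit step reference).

Steady-state error for a unit step on this type-0 loop is 1/(1 + K_p·P(0)).
P(0) = 3.728. Require 1/(1 + K_p·3.728) = 0.01, so 1 + 3.728·K_p = 100.
K_p = (100 − 1)/3.728 = 26.6.

K_p = 26.6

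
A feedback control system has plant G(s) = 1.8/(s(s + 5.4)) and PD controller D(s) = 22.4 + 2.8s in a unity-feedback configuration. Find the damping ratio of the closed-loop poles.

Forward path: (22.4 + 2.8s)·1.8/(s(s+5.4)). The closed-loop characteristic equation is s² + (5.4 + 1.8·2.8)s + 1.8·22.4 = 0.
That is s² + 10.44s + 40.32 = 0, so ω_n = 6.35 rad/s and ζ = 10.44/(2·6.35) = 0.8221.

ζ = 0.822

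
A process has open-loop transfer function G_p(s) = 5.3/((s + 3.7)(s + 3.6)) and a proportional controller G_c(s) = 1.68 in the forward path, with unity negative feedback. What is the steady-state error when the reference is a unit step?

The loop is type 0. Static position error constant K_pos = G_c(0)·G_p(0) = 1.68·0.3979 = 0.6685.
Steady-state error to a unit step: e_ss = 1/(1+K_pos) = 1/1.668 = 0.599.

0.599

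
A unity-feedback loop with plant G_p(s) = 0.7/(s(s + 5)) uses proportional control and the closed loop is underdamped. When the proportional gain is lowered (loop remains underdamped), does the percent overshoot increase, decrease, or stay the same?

ζ = 5/(2√(0.7K_p)) rises as K_p falls; higher damping means less overshoot.

decrease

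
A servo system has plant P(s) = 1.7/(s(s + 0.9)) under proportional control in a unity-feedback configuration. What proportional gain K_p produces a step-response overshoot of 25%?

From %OS = 100·exp(−πζ/√(1−ζ²)) = 25%, ζ = −ln(0.25)/√(π²+ln²(0.25)) = 0.4037.
Characteristic equation s² + 0.9s + 1.7K_p = 0 gives ζ = 0.9/(2√(1.7K_p)).
Setting ζ = 0.4037: √(1.7K_p) = 0.9/(2·0.4037) = 1.115, so K_p = 1.242/1.7 = 0.731.

K_p = 0.731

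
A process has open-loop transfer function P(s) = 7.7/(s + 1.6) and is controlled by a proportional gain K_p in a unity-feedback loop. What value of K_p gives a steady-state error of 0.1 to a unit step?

K_p = 1.87

The loop is type 0, so e_ss(step) = 1/(1 + K_pos) with K_pos = K_p·P(0).
P(0) = 4.812. Require 1/(1 + K_p·4.812) = 0.1, so 1 + 4.812·K_p = 10.
K_p = (10 − 1)/4.812 = 1.87.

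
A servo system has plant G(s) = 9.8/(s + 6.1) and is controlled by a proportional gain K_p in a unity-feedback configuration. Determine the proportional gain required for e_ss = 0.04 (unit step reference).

K_p = 14.9

The loop is type 0, so e_ss(step) = 1/(1 + K_pos) with K_pos = K_p·G(0).
G(0) = 1.607. Require 1/(1 + K_p·1.607) = 0.04, so 1 + 1.607·K_p = 25.
K_p = (25 − 1)/1.607 = 14.9.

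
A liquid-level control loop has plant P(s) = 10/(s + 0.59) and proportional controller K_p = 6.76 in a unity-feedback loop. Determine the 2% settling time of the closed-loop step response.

T_s ≈ 0.0587 s

Closed-loop transfer function: T(s) = K_p·P(s)/(1 + K_p·P(s)) = 67.6/(s + 0.59 + 67.6) = 67.6/(s + 68.19).
Time constant τ = 1/68.19 = 0.01466 s, so the 2% settling time is about 4τ = 0.0587 s.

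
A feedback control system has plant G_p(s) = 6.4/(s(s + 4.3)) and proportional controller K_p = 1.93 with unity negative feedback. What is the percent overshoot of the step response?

8.81%

The closed-loop denominator s² + 4.3s + 12.35 gives ω_n = √12.35 = 3.515 and ζ = 4.3/(2ω_n) = 0.6117.
%OS = 100·exp(−πζ/√(1−ζ²)) = 100·exp(−π·0.6117/√0.6258) = 8.81%.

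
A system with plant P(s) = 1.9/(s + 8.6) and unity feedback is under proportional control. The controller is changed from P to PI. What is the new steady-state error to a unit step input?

0

The integrator makes K_pos = lim_{s→0} C(s)G(s) infinite, so e_ss = 1/(1+K_pos) = 0.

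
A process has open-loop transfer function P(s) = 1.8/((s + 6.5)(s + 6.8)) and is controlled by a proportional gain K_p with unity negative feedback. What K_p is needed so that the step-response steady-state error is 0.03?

K_p = 794

For a type-0 loop with proportional control, e_ss = 1/(1 + K_p·P(0)).
P(0) = 0.04072. Require 1/(1 + K_p·0.04072) = 0.03, so 1 + 0.04072·K_p = 33.33.
K_p = (33.33 − 1)/0.04072 = 794.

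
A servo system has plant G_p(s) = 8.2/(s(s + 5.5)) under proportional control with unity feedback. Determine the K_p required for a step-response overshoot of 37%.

K_p = 10.1

From %OS = 100·exp(−πζ/√(1−ζ²)) = 37%, ζ = −ln(0.37)/√(π²+ln²(0.37)) = 0.3017.
Characteristic equation s² + 5.5s + 8.2K_p = 0 gives ζ = 5.5/(2√(8.2K_p)).
Setting ζ = 0.3017: √(8.2K_p) = 5.5/(2·0.3017) = 9.114, so K_p = 83.07/8.2 = 10.1.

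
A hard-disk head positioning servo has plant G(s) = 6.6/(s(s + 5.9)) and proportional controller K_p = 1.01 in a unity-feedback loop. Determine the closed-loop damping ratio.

The closed-loop denominator is s(s+5.9) + 1.01·6.6 = s² + 5.9s + 6.666.
So ω_n² = 6.666 ⇒ ω_n = 2.582 rad/s, and ζ = 5.9/(2ω_n) = 1.14.

ζ = 1.14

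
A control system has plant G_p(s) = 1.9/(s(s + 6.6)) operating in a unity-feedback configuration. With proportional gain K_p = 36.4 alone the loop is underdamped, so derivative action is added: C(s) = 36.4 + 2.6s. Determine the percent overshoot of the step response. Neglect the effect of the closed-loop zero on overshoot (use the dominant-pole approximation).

Forward path: (36.4 + 2.6s)·1.9/(s(s+6.6)). The closed-loop characteristic equation is s² + (6.6 + 1.9·2.6)s + 1.9·36.4 = 0.
That is s² + 11.54s + 69.16 = 0, so ω_n = 8.316 rad/s and ζ = 11.54/(2·8.316) = 0.6938.
%OS = 100·exp(−πζ/√(1−ζ²)) = 4.85%.

4.85%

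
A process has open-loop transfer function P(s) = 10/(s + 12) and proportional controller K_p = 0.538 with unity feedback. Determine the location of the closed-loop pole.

Closed-loop transfer function: T(s) = K_p·P(s)/(1 + K_p·P(s)) = 5.38/(s + 12 + 5.38) = 5.38/(s + 17.38).
The closed-loop pole is at s = −17.38.

s = -17.38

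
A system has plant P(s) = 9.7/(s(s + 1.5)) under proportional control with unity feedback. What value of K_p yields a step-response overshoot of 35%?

K_p = 0.577

From %OS = 100·exp(−πζ/√(1−ζ²)) = 35%, ζ = −ln(0.35)/√(π²+ln²(0.35)) = 0.3169.
Characteristic equation s² + 1.5s + 9.7K_p = 0 gives ζ = 1.5/(2√(9.7K_p)).
Setting ζ = 0.3169: √(9.7K_p) = 1.5/(2·0.3169) = 2.366, so K_p = 5.6/9.7 = 0.577.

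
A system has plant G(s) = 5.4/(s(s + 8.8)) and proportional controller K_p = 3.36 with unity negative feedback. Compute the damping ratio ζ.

ζ = 1.03

1 + K_p·G(s) = 0 gives s² + 8.8s + 18.14 = 0.
So ω_n² = 18.14 ⇒ ω_n = 4.26 rad/s, and ζ = 8.8/(2ω_n) = 1.03.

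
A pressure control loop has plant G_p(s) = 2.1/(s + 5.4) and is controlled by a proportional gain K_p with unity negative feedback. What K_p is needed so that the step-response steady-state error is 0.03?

The loop is type 0, so e_ss(step) = 1/(1 + K_pos) with K_pos = K_p·G_p(0).
G_p(0) = 0.3889. Require 1/(1 + K_p·0.3889) = 0.03, so 1 + 0.3889·K_p = 33.33.
K_p = (33.33 − 1)/0.3889 = 83.1.

K_p = 83.1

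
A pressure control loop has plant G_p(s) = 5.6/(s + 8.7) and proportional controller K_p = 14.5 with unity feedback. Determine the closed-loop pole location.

Closed-loop transfer function: T(s) = K_p·G_p(s)/(1 + K_p·G_p(s)) = 81.2/(s + 8.7 + 81.2) = 81.2/(s + 89.9).
The closed-loop pole is at s = −89.9.

s = -89.9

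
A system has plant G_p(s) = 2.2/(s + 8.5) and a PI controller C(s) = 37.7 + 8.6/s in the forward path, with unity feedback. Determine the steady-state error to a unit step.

The open loop C(s)G_p(s) has a pole at the origin (type 1), so the static position error constant is infinite and e_ss = 1/(1+∞) = 0.

0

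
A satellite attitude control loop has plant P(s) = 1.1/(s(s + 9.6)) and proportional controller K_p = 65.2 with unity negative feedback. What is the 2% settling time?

The closed-loop denominator s² + 9.6s + 71.72 gives ω_n = √71.72 = 8.469 and ζ = 9.6/(2ω_n) = 0.5668.
2% settling time T_s ≈ 4/(ζω_n) = 4/4.8 = 0.833 s.

T_s ≈ 0.833 s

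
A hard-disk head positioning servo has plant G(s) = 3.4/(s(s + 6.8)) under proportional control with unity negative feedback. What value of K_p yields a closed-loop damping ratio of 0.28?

K_p = 43.4

Closed-loop characteristic equation: s² + 6.8s + K_p·3.4 = 0.
So ω_n = √(3.4K_p) and 2ζω_n = 6.8, giving ζ = 6.8/(2√(3.4K_p)).
Setting ζ = 0.28: √(3.4K_p) = 6.8/(2·0.28) = 12.14, so K_p = 147.4/3.4 = 43.4.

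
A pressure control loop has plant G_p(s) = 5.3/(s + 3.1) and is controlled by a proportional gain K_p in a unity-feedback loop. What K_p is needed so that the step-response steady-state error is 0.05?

The loop is type 0, so e_ss(step) = 1/(1 + K_pos) with K_pos = K_p·G_p(0).
G_p(0) = 1.71. Require 1/(1 + K_p·1.71) = 0.05, so 1 + 1.71·K_p = 20.
K_p = (20 − 1)/1.71 = 11.1.

K_p = 11.1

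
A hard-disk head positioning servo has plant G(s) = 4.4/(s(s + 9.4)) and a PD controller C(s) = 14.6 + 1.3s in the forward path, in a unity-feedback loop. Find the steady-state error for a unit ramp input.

0.146

The loop has one pole at the origin (type 1). Velocity error constant K_v = lim_{s→0} s·C(s)G(s) = 14.6·4.4/9.4 = 6.834.
Steady-state error to a unit ramp: e_ss = 1/K_v = 0.146.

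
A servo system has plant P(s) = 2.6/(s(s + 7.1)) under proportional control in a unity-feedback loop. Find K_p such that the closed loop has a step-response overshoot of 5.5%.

From %OS = 100·exp(−πζ/√(1−ζ²)) = 5.5%, ζ = −ln(0.055)/√(π²+ln²(0.055)) = 0.6783.
Characteristic equation s² + 7.1s + 2.6K_p = 0 gives ζ = 7.1/(2√(2.6K_p)).
Setting ζ = 0.6783: √(2.6K_p) = 7.1/(2·0.6783) = 5.233, so K_p = 27.39/2.6 = 10.5.

K_p = 10.5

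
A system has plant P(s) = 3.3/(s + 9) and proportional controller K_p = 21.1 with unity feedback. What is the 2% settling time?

T_s ≈ 0.0509 s

Closed-loop transfer function: T(s) = K_p·P(s)/(1 + K_p·P(s)) = 69.63/(s + 9 + 69.63) = 69.63/(s + 78.63).
Time constant τ = 1/78.63 = 0.01272 s, so the 2% settling time is about 4τ = 0.0509 s.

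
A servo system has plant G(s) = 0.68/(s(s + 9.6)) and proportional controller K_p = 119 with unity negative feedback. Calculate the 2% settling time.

The closed-loop denominator s² + 9.6s + 80.92 gives ω_n = √80.92 = 8.996 and ζ = 9.6/(2ω_n) = 0.5336.
2% settling time T_s ≈ 4/(ζω_n) = 4/4.8 = 0.833 s.

T_s ≈ 0.833 s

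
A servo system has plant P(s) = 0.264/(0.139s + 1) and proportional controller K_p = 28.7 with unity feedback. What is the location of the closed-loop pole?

s = -61.7

Closed loop: T(s) = K_p·P/(1+K_p·P) = 7.577/(0.139s + 1 + 7.577), with pole at s = −(1 + 7.577)/0.139 = −61.7.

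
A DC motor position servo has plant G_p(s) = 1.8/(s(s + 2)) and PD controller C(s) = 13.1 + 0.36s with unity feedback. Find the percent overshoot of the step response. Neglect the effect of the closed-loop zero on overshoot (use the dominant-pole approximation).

41.1%

Forward path: (13.1 + 0.36s)·1.8/(s(s+2)). The closed-loop characteristic equation is s² + (2 + 1.8·0.36)s + 1.8·13.1 = 0.
That is s² + 2.648s + 23.58 = 0, so ω_n = 4.856 rad/s and ζ = 2.648/(2·4.856) = 0.2727.
%OS = 100·exp(−πζ/√(1−ζ²)) = 41.1%.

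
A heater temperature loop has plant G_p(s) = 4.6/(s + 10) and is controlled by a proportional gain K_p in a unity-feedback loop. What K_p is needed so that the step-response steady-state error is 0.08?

For a type-0 loop with proportional control, e_ss = 1/(1 + K_p·G_p(0)).
G_p(0) = 0.46. Require 1/(1 + K_p·0.46) = 0.08, so 1 + 0.46·K_p = 12.5.
K_p = (12.5 − 1)/0.46 = 25.

K_p = 25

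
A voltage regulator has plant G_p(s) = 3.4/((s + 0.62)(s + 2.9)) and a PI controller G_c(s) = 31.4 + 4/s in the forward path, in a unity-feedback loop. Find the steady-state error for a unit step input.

0

The open loop G_c(s)G_p(s) has a pole at the origin (type 1), so the static position error constant is infinite and e_ss = 1/(1+∞) = 0.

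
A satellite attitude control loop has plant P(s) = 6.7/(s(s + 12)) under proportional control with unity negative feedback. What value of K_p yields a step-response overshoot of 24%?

K_p = 31.4

From %OS = 100·exp(−πζ/√(1−ζ²)) = 24%, ζ = −ln(0.24)/√(π²+ln²(0.24)) = 0.4136.
Characteristic equation s² + 12s + 6.7K_p = 0 gives ζ = 12/(2√(6.7K_p)).
Setting ζ = 0.4136: √(6.7K_p) = 12/(2·0.4136) = 14.51, so K_p = 210.5/6.7 = 31.4.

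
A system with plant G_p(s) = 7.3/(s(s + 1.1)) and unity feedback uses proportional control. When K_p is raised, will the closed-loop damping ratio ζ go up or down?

decrease

ζ = 1.1/(2√(7.3K_p)); increasing K_p raises the denominator, so ζ falls.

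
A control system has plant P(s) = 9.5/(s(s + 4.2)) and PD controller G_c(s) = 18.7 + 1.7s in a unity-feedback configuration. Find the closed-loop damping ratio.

ζ = 0.763

Forward path: (18.7 + 1.7s)·9.5/(s(s+4.2)). The closed-loop characteristic equation is s² + (4.2 + 9.5·1.7)s + 9.5·18.7 = 0.
That is s² + 20.35s + 177.7 = 0, so ω_n = 13.33 rad/s and ζ = 20.35/(2·13.33) = 0.7634.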